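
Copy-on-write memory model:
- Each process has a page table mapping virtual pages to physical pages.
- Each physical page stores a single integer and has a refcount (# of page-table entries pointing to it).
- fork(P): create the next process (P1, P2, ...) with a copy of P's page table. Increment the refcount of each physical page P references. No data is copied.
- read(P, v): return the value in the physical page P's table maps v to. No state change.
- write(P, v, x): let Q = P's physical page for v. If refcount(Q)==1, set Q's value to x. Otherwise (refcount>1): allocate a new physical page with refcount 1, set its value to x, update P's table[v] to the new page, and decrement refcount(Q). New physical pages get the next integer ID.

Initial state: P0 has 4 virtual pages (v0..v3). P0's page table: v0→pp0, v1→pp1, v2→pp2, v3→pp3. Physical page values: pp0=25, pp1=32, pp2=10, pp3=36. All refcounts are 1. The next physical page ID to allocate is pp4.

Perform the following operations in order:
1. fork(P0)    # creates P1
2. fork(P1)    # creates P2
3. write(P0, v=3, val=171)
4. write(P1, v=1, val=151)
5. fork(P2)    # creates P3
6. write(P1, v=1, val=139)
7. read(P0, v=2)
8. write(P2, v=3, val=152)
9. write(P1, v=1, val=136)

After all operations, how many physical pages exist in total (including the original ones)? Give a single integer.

Op 1: fork(P0) -> P1. 4 ppages; refcounts: pp0:2 pp1:2 pp2:2 pp3:2
Op 2: fork(P1) -> P2. 4 ppages; refcounts: pp0:3 pp1:3 pp2:3 pp3:3
Op 3: write(P0, v3, 171). refcount(pp3)=3>1 -> COPY to pp4. 5 ppages; refcounts: pp0:3 pp1:3 pp2:3 pp3:2 pp4:1
Op 4: write(P1, v1, 151). refcount(pp1)=3>1 -> COPY to pp5. 6 ppages; refcounts: pp0:3 pp1:2 pp2:3 pp3:2 pp4:1 pp5:1
Op 5: fork(P2) -> P3. 6 ppages; refcounts: pp0:4 pp1:3 pp2:4 pp3:3 pp4:1 pp5:1
Op 6: write(P1, v1, 139). refcount(pp5)=1 -> write in place. 6 ppages; refcounts: pp0:4 pp1:3 pp2:4 pp3:3 pp4:1 pp5:1
Op 7: read(P0, v2) -> 10. No state change.
Op 8: write(P2, v3, 152). refcount(pp3)=3>1 -> COPY to pp6. 7 ppages; refcounts: pp0:4 pp1:3 pp2:4 pp3:2 pp4:1 pp5:1 pp6:1
Op 9: write(P1, v1, 136). refcount(pp5)=1 -> write in place. 7 ppages; refcounts: pp0:4 pp1:3 pp2:4 pp3:2 pp4:1 pp5:1 pp6:1

Answer: 7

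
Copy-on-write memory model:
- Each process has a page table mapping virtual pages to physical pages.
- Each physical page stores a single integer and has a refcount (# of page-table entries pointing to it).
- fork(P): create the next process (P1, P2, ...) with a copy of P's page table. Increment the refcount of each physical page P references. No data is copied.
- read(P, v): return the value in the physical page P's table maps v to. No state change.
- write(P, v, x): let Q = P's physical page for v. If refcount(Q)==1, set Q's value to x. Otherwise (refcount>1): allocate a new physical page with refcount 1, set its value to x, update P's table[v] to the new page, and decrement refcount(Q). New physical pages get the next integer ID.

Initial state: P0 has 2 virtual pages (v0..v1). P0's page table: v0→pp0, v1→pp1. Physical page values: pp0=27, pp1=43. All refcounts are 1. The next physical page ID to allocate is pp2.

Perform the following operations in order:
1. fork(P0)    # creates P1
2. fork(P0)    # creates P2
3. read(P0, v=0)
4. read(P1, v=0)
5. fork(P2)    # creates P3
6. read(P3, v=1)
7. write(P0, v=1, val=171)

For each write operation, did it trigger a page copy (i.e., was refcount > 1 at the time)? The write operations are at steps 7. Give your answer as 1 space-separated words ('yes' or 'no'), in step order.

Op 1: fork(P0) -> P1. 2 ppages; refcounts: pp0:2 pp1:2
Op 2: fork(P0) -> P2. 2 ppages; refcounts: pp0:3 pp1:3
Op 3: read(P0, v0) -> 27. No state change.
Op 4: read(P1, v0) -> 27. No state change.
Op 5: fork(P2) -> P3. 2 ppages; refcounts: pp0:4 pp1:4
Op 6: read(P3, v1) -> 43. No state change.
Op 7: write(P0, v1, 171). refcount(pp1)=4>1 -> COPY to pp2. 3 ppages; refcounts: pp0:4 pp1:3 pp2:1

yes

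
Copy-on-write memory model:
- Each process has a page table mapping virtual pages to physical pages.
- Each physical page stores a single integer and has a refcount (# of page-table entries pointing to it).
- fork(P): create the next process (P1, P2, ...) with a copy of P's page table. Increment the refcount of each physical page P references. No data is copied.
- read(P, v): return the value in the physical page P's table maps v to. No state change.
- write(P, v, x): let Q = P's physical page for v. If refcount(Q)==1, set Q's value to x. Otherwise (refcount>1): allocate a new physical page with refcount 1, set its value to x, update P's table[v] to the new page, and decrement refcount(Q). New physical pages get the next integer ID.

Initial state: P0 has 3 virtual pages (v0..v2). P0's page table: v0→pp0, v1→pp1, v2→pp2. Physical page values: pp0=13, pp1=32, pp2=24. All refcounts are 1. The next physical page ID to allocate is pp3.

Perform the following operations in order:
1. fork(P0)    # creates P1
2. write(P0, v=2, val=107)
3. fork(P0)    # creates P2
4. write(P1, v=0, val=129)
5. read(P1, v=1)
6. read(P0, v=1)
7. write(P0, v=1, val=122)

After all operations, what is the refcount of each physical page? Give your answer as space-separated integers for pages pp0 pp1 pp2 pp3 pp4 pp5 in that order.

Op 1: fork(P0) -> P1. 3 ppages; refcounts: pp0:2 pp1:2 pp2:2
Op 2: write(P0, v2, 107). refcount(pp2)=2>1 -> COPY to pp3. 4 ppages; refcounts: pp0:2 pp1:2 pp2:1 pp3:1
Op 3: fork(P0) -> P2. 4 ppages; refcounts: pp0:3 pp1:3 pp2:1 pp3:2
Op 4: write(P1, v0, 129). refcount(pp0)=3>1 -> COPY to pp4. 5 ppages; refcounts: pp0:2 pp1:3 pp2:1 pp3:2 pp4:1
Op 5: read(P1, v1) -> 32. No state change.
Op 6: read(P0, v1) -> 32. No state change.
Op 7: write(P0, v1, 122). refcount(pp1)=3>1 -> COPY to pp5. 6 ppages; refcounts: pp0:2 pp1:2 pp2:1 pp3:2 pp4:1 pp5:1

Answer: 2 2 1 2 1 1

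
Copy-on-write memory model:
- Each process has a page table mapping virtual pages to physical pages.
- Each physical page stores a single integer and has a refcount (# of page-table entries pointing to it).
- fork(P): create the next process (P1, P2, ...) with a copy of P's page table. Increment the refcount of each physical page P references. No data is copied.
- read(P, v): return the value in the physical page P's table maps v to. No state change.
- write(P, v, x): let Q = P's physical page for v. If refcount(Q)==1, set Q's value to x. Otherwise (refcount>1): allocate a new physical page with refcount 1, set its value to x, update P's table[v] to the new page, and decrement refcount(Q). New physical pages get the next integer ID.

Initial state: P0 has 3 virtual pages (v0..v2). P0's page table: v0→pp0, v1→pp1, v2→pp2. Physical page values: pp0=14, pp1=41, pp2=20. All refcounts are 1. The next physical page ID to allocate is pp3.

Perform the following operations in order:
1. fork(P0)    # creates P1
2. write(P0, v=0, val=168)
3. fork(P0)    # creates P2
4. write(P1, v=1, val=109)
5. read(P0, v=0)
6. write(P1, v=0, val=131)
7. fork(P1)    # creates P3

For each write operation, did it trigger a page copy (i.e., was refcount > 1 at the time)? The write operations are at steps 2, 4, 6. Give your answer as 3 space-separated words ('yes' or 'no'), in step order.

Op 1: fork(P0) -> P1. 3 ppages; refcounts: pp0:2 pp1:2 pp2:2
Op 2: write(P0, v0, 168). refcount(pp0)=2>1 -> COPY to pp3. 4 ppages; refcounts: pp0:1 pp1:2 pp2:2 pp3:1
Op 3: fork(P0) -> P2. 4 ppages; refcounts: pp0:1 pp1:3 pp2:3 pp3:2
Op 4: write(P1, v1, 109). refcount(pp1)=3>1 -> COPY to pp4. 5 ppages; refcounts: pp0:1 pp1:2 pp2:3 pp3:2 pp4:1
Op 5: read(P0, v0) -> 168. No state change.
Op 6: write(P1, v0, 131). refcount(pp0)=1 -> write in place. 5 ppages; refcounts: pp0:1 pp1:2 pp2:3 pp3:2 pp4:1
Op 7: fork(P1) -> P3. 5 ppages; refcounts: pp0:2 pp1:2 pp2:4 pp3:2 pp4:2

yes yes no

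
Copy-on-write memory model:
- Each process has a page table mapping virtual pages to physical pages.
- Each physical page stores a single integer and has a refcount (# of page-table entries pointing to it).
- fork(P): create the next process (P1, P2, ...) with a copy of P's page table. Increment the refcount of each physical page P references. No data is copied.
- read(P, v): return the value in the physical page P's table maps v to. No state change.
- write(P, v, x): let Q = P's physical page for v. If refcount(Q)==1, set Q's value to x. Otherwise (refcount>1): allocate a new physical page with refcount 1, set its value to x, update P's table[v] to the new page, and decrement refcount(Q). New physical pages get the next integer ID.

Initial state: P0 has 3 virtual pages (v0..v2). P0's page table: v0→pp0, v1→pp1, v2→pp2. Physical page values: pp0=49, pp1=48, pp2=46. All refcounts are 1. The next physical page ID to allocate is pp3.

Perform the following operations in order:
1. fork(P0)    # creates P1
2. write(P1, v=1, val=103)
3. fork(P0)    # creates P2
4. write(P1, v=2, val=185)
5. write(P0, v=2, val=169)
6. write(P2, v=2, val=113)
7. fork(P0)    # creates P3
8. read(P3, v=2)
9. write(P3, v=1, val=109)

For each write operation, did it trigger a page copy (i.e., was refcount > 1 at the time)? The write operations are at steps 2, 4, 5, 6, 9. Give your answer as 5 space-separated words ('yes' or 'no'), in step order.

Op 1: fork(P0) -> P1. 3 ppages; refcounts: pp0:2 pp1:2 pp2:2
Op 2: write(P1, v1, 103). refcount(pp1)=2>1 -> COPY to pp3. 4 ppages; refcounts: pp0:2 pp1:1 pp2:2 pp3:1
Op 3: fork(P0) -> P2. 4 ppages; refcounts: pp0:3 pp1:2 pp2:3 pp3:1
Op 4: write(P1, v2, 185). refcount(pp2)=3>1 -> COPY to pp4. 5 ppages; refcounts: pp0:3 pp1:2 pp2:2 pp3:1 pp4:1
Op 5: write(P0, v2, 169). refcount(pp2)=2>1 -> COPY to pp5. 6 ppages; refcounts: pp0:3 pp1:2 pp2:1 pp3:1 pp4:1 pp5:1
Op 6: write(P2, v2, 113). refcount(pp2)=1 -> write in place. 6 ppages; refcounts: pp0:3 pp1:2 pp2:1 pp3:1 pp4:1 pp5:1
Op 7: fork(P0) -> P3. 6 ppages; refcounts: pp0:4 pp1:3 pp2:1 pp3:1 pp4:1 pp5:2
Op 8: read(P3, v2) -> 169. No state change.
Op 9: write(P3, v1, 109). refcount(pp1)=3>1 -> COPY to pp6. 7 ppages; refcounts: pp0:4 pp1:2 pp2:1 pp3:1 pp4:1 pp5:2 pp6:1

yes yes yes no yes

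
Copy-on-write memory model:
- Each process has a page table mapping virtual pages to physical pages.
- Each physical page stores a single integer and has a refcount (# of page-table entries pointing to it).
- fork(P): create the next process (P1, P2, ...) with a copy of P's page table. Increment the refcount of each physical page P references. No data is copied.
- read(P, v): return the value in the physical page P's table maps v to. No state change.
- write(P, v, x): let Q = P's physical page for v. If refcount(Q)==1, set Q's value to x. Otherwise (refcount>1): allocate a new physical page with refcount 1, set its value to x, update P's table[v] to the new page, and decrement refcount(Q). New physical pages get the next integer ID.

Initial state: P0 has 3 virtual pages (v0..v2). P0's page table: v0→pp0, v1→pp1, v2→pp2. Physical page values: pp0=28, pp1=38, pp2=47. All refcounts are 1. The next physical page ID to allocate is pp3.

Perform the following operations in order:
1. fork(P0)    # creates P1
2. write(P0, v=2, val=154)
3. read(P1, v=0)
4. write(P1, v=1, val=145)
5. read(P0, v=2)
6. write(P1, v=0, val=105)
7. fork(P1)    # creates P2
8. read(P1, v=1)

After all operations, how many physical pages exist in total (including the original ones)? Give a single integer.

Answer: 6

Derivation:
Op 1: fork(P0) -> P1. 3 ppages; refcounts: pp0:2 pp1:2 pp2:2
Op 2: write(P0, v2, 154). refcount(pp2)=2>1 -> COPY to pp3. 4 ppages; refcounts: pp0:2 pp1:2 pp2:1 pp3:1
Op 3: read(P1, v0) -> 28. No state change.
Op 4: write(P1, v1, 145). refcount(pp1)=2>1 -> COPY to pp4. 5 ppages; refcounts: pp0:2 pp1:1 pp2:1 pp3:1 pp4:1
Op 5: read(P0, v2) -> 154. No state change.
Op 6: write(P1, v0, 105). refcount(pp0)=2>1 -> COPY to pp5. 6 ppages; refcounts: pp0:1 pp1:1 pp2:1 pp3:1 pp4:1 pp5:1
Op 7: fork(P1) -> P2. 6 ppages; refcounts: pp0:1 pp1:1 pp2:2 pp3:1 pp4:2 pp5:2
Op 8: read(P1, v1) -> 145. No state change.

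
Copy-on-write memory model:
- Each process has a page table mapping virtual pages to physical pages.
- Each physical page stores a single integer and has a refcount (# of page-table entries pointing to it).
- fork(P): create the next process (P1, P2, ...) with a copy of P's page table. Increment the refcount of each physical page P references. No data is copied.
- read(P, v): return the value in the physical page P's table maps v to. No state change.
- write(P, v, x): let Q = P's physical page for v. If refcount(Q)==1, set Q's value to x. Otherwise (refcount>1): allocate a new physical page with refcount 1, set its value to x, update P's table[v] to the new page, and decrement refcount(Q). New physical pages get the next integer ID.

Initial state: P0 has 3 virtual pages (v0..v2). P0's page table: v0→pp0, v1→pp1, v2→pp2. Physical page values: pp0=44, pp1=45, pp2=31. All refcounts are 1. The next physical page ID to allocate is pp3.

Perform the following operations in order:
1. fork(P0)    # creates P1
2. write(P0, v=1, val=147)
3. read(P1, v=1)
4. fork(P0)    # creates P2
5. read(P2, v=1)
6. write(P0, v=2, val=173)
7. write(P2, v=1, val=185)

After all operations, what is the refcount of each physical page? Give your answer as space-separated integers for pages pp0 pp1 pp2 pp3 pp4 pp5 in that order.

Answer: 3 1 2 1 1 1

Derivation:
Op 1: fork(P0) -> P1. 3 ppages; refcounts: pp0:2 pp1:2 pp2:2
Op 2: write(P0, v1, 147). refcount(pp1)=2>1 -> COPY to pp3. 4 ppages; refcounts: pp0:2 pp1:1 pp2:2 pp3:1
Op 3: read(P1, v1) -> 45. No state change.
Op 4: fork(P0) -> P2. 4 ppages; refcounts: pp0:3 pp1:1 pp2:3 pp3:2
Op 5: read(P2, v1) -> 147. No state change.
Op 6: write(P0, v2, 173). refcount(pp2)=3>1 -> COPY to pp4. 5 ppages; refcounts: pp0:3 pp1:1 pp2:2 pp3:2 pp4:1
Op 7: write(P2, v1, 185). refcount(pp3)=2>1 -> COPY to pp5. 6 ppages; refcounts: pp0:3 pp1:1 pp2:2 pp3:1 pp4:1 pp5:1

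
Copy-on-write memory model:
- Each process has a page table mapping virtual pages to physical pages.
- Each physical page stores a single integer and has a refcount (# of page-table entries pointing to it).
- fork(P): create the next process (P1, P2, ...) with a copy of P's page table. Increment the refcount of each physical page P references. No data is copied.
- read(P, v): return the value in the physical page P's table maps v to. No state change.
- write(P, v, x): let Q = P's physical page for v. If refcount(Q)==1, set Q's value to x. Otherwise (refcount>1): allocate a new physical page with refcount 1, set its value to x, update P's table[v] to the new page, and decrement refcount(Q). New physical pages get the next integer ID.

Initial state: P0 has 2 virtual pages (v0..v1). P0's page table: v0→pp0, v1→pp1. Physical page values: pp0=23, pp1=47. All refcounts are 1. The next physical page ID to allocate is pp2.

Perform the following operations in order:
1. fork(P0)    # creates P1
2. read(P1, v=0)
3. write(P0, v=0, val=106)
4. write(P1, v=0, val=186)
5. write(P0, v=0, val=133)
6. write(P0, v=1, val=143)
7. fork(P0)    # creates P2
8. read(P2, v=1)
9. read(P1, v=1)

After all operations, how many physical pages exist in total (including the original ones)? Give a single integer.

Op 1: fork(P0) -> P1. 2 ppages; refcounts: pp0:2 pp1:2
Op 2: read(P1, v0) -> 23. No state change.
Op 3: write(P0, v0, 106). refcount(pp0)=2>1 -> COPY to pp2. 3 ppages; refcounts: pp0:1 pp1:2 pp2:1
Op 4: write(P1, v0, 186). refcount(pp0)=1 -> write in place. 3 ppages; refcounts: pp0:1 pp1:2 pp2:1
Op 5: write(P0, v0, 133). refcount(pp2)=1 -> write in place. 3 ppages; refcounts: pp0:1 pp1:2 pp2:1
Op 6: write(P0, v1, 143). refcount(pp1)=2>1 -> COPY to pp3. 4 ppages; refcounts: pp0:1 pp1:1 pp2:1 pp3:1
Op 7: fork(P0) -> P2. 4 ppages; refcounts: pp0:1 pp1:1 pp2:2 pp3:2
Op 8: read(P2, v1) -> 143. No state change.
Op 9: read(P1, v1) -> 47. No state change.

Answer: 4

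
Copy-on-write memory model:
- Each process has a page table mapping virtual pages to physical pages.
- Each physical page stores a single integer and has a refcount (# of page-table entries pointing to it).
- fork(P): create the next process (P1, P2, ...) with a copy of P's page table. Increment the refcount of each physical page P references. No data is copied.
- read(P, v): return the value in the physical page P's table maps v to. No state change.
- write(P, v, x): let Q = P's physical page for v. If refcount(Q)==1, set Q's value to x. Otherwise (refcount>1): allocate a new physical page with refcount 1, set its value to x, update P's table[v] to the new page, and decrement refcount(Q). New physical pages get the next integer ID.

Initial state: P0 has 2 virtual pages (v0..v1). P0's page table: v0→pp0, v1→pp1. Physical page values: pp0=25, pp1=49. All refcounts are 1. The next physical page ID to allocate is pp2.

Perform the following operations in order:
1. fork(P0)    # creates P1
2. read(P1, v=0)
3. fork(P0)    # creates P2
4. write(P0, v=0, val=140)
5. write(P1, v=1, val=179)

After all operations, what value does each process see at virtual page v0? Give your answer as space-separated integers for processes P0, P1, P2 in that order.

Answer: 140 25 25

Derivation:
Op 1: fork(P0) -> P1. 2 ppages; refcounts: pp0:2 pp1:2
Op 2: read(P1, v0) -> 25. No state change.
Op 3: fork(P0) -> P2. 2 ppages; refcounts: pp0:3 pp1:3
Op 4: write(P0, v0, 140). refcount(pp0)=3>1 -> COPY to pp2. 3 ppages; refcounts: pp0:2 pp1:3 pp2:1
Op 5: write(P1, v1, 179). refcount(pp1)=3>1 -> COPY to pp3. 4 ppages; refcounts: pp0:2 pp1:2 pp2:1 pp3:1
P0: v0 -> pp2 = 140
P1: v0 -> pp0 = 25
P2: v0 -> pp0 = 25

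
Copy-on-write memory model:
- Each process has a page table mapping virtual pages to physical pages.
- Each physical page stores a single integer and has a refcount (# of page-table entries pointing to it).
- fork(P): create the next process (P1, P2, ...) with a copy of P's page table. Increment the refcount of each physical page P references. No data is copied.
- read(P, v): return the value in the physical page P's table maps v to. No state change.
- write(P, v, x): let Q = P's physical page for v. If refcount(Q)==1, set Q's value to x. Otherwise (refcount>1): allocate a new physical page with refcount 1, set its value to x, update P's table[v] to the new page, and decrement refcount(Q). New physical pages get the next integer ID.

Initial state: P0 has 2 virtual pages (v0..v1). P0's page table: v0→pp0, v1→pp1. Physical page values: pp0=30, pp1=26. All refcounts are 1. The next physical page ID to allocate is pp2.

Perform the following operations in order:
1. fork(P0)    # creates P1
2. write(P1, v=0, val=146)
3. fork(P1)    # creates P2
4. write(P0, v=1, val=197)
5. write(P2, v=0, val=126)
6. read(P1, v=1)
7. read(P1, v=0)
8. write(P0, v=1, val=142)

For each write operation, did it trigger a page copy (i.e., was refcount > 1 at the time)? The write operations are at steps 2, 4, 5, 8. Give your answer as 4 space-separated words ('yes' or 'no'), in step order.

Op 1: fork(P0) -> P1. 2 ppages; refcounts: pp0:2 pp1:2
Op 2: write(P1, v0, 146). refcount(pp0)=2>1 -> COPY to pp2. 3 ppages; refcounts: pp0:1 pp1:2 pp2:1
Op 3: fork(P1) -> P2. 3 ppages; refcounts: pp0:1 pp1:3 pp2:2
Op 4: write(P0, v1, 197). refcount(pp1)=3>1 -> COPY to pp3. 4 ppages; refcounts: pp0:1 pp1:2 pp2:2 pp3:1
Op 5: write(P2, v0, 126). refcount(pp2)=2>1 -> COPY to pp4. 5 ppages; refcounts: pp0:1 pp1:2 pp2:1 pp3:1 pp4:1
Op 6: read(P1, v1) -> 26. No state change.
Op 7: read(P1, v0) -> 146. No state change.
Op 8: write(P0, v1, 142). refcount(pp3)=1 -> write in place. 5 ppages; refcounts: pp0:1 pp1:2 pp2:1 pp3:1 pp4:1

yes yes yes no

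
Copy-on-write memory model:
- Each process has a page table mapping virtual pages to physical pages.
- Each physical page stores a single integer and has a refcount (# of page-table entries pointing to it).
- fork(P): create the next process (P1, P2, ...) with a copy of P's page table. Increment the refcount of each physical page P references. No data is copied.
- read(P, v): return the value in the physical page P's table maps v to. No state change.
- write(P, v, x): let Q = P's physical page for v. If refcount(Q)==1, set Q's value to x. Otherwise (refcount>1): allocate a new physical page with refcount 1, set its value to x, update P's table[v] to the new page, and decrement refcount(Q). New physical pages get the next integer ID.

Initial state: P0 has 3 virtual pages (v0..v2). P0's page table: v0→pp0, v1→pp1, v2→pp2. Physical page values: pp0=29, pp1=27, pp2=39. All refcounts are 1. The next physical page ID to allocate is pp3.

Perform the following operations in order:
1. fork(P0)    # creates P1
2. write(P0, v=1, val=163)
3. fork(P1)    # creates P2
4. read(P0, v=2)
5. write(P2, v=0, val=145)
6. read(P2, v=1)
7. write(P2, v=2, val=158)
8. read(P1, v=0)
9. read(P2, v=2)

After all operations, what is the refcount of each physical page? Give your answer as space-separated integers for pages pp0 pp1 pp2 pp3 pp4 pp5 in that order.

Answer: 2 2 2 1 1 1

Derivation:
Op 1: fork(P0) -> P1. 3 ppages; refcounts: pp0:2 pp1:2 pp2:2
Op 2: write(P0, v1, 163). refcount(pp1)=2>1 -> COPY to pp3. 4 ppages; refcounts: pp0:2 pp1:1 pp2:2 pp3:1
Op 3: fork(P1) -> P2. 4 ppages; refcounts: pp0:3 pp1:2 pp2:3 pp3:1
Op 4: read(P0, v2) -> 39. No state change.
Op 5: write(P2, v0, 145). refcount(pp0)=3>1 -> COPY to pp4. 5 ppages; refcounts: pp0:2 pp1:2 pp2:3 pp3:1 pp4:1
Op 6: read(P2, v1) -> 27. No state change.
Op 7: write(P2, v2, 158). refcount(pp2)=3>1 -> COPY to pp5. 6 ppages; refcounts: pp0:2 pp1:2 pp2:2 pp3:1 pp4:1 pp5:1
Op 8: read(P1, v0) -> 29. No state change.
Op 9: read(P2, v2) -> 158. No state change.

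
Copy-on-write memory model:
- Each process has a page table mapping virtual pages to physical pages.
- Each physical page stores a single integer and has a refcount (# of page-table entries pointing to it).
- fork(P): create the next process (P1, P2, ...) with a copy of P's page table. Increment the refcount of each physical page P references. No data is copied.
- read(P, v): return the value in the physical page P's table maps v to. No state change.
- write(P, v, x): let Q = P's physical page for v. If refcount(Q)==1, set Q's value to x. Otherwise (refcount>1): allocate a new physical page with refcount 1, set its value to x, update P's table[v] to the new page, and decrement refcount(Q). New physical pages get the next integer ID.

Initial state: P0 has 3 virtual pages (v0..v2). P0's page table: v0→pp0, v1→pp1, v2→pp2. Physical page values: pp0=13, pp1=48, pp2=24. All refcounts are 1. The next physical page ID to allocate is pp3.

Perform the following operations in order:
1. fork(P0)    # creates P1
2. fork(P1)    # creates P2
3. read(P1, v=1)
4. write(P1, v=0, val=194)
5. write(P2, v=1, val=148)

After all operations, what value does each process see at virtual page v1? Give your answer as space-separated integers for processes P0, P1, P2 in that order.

Op 1: fork(P0) -> P1. 3 ppages; refcounts: pp0:2 pp1:2 pp2:2
Op 2: fork(P1) -> P2. 3 ppages; refcounts: pp0:3 pp1:3 pp2:3
Op 3: read(P1, v1) -> 48. No state change.
Op 4: write(P1, v0, 194). refcount(pp0)=3>1 -> COPY to pp3. 4 ppages; refcounts: pp0:2 pp1:3 pp2:3 pp3:1
Op 5: write(P2, v1, 148). refcount(pp1)=3>1 -> COPY to pp4. 5 ppages; refcounts: pp0:2 pp1:2 pp2:3 pp3:1 pp4:1
P0: v1 -> pp1 = 48
P1: v1 -> pp1 = 48
P2: v1 -> pp4 = 148

Answer: 48 48 148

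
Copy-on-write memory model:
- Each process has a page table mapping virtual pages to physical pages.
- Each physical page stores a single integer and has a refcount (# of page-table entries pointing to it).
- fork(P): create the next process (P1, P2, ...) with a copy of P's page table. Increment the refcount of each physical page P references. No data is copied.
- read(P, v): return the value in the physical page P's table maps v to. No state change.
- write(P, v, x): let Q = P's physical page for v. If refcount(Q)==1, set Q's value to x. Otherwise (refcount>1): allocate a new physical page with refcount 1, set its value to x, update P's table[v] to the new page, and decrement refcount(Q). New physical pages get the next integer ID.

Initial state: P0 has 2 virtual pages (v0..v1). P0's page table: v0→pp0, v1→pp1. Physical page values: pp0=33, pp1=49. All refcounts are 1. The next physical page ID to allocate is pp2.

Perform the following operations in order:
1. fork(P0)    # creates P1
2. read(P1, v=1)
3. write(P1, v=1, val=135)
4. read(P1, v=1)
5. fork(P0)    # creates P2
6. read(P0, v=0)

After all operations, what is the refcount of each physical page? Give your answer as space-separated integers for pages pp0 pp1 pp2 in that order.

Answer: 3 2 1

Derivation:
Op 1: fork(P0) -> P1. 2 ppages; refcounts: pp0:2 pp1:2
Op 2: read(P1, v1) -> 49. No state change.
Op 3: write(P1, v1, 135). refcount(pp1)=2>1 -> COPY to pp2. 3 ppages; refcounts: pp0:2 pp1:1 pp2:1
Op 4: read(P1, v1) -> 135. No state change.
Op 5: fork(P0) -> P2. 3 ppages; refcounts: pp0:3 pp1:2 pp2:1
Op 6: read(P0, v0) -> 33. No state change.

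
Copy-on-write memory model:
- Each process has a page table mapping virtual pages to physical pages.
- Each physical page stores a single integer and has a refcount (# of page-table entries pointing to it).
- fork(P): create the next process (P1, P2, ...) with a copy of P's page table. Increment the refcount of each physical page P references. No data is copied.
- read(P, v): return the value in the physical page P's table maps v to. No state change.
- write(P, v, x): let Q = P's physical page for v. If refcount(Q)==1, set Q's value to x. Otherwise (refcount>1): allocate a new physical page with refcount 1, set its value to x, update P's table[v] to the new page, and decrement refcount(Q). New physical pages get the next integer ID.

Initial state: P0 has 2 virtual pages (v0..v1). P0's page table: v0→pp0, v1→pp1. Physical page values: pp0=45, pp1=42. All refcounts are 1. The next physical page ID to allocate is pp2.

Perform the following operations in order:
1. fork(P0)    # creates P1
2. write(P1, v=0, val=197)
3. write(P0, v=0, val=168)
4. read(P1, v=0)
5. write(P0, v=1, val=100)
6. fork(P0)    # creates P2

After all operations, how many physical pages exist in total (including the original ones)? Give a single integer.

Op 1: fork(P0) -> P1. 2 ppages; refcounts: pp0:2 pp1:2
Op 2: write(P1, v0, 197). refcount(pp0)=2>1 -> COPY to pp2. 3 ppages; refcounts: pp0:1 pp1:2 pp2:1
Op 3: write(P0, v0, 168). refcount(pp0)=1 -> write in place. 3 ppages; refcounts: pp0:1 pp1:2 pp2:1
Op 4: read(P1, v0) -> 197. No state change.
Op 5: write(P0, v1, 100). refcount(pp1)=2>1 -> COPY to pp3. 4 ppages; refcounts: pp0:1 pp1:1 pp2:1 pp3:1
Op 6: fork(P0) -> P2. 4 ppages; refcounts: pp0:2 pp1:1 pp2:1 pp3:2

Answer: 4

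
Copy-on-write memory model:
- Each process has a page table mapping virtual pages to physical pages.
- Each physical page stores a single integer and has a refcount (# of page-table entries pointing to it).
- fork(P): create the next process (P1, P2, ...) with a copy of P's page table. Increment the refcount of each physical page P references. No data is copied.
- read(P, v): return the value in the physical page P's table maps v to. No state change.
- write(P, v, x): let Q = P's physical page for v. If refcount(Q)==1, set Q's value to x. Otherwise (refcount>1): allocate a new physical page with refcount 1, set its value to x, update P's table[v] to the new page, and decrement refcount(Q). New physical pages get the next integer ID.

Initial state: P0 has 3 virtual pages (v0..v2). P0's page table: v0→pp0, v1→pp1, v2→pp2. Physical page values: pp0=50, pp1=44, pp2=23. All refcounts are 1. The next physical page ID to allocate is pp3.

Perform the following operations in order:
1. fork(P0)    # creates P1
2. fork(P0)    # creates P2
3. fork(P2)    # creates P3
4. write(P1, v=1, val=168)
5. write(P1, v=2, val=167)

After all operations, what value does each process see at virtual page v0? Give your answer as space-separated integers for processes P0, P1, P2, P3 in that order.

Op 1: fork(P0) -> P1. 3 ppages; refcounts: pp0:2 pp1:2 pp2:2
Op 2: fork(P0) -> P2. 3 ppages; refcounts: pp0:3 pp1:3 pp2:3
Op 3: fork(P2) -> P3. 3 ppages; refcounts: pp0:4 pp1:4 pp2:4
Op 4: write(P1, v1, 168). refcount(pp1)=4>1 -> COPY to pp3. 4 ppages; refcounts: pp0:4 pp1:3 pp2:4 pp3:1
Op 5: write(P1, v2, 167). refcount(pp2)=4>1 -> COPY to pp4. 5 ppages; refcounts: pp0:4 pp1:3 pp2:3 pp3:1 pp4:1
P0: v0 -> pp0 = 50
P1: v0 -> pp0 = 50
P2: v0 -> pp0 = 50
P3: v0 -> pp0 = 50

Answer: 50 50 50 50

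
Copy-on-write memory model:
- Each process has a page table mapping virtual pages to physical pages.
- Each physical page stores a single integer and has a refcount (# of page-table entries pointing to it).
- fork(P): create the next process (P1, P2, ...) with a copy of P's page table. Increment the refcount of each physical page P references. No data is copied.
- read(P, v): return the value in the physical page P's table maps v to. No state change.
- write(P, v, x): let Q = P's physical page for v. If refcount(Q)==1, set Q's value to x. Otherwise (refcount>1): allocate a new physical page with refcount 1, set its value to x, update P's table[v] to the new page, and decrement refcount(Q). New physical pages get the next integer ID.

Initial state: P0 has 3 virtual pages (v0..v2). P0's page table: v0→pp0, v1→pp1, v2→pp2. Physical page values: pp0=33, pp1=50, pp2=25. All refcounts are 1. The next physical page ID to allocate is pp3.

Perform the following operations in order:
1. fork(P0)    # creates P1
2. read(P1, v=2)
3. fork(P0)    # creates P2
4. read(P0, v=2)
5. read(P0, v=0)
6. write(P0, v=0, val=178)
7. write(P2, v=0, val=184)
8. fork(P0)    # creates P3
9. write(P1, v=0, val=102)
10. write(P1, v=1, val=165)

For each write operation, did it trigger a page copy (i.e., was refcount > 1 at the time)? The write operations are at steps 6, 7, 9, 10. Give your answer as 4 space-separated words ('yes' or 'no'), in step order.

Op 1: fork(P0) -> P1. 3 ppages; refcounts: pp0:2 pp1:2 pp2:2
Op 2: read(P1, v2) -> 25. No state change.
Op 3: fork(P0) -> P2. 3 ppages; refcounts: pp0:3 pp1:3 pp2:3
Op 4: read(P0, v2) -> 25. No state change.
Op 5: read(P0, v0) -> 33. No state change.
Op 6: write(P0, v0, 178). refcount(pp0)=3>1 -> COPY to pp3. 4 ppages; refcounts: pp0:2 pp1:3 pp2:3 pp3:1
Op 7: write(P2, v0, 184). refcount(pp0)=2>1 -> COPY to pp4. 5 ppages; refcounts: pp0:1 pp1:3 pp2:3 pp3:1 pp4:1
Op 8: fork(P0) -> P3. 5 ppages; refcounts: pp0:1 pp1:4 pp2:4 pp3:2 pp4:1
Op 9: write(P1, v0, 102). refcount(pp0)=1 -> write in place. 5 ppages; refcounts: pp0:1 pp1:4 pp2:4 pp3:2 pp4:1
Op 10: write(P1, v1, 165). refcount(pp1)=4>1 -> COPY to pp5. 6 ppages; refcounts: pp0:1 pp1:3 pp2:4 pp3:2 pp4:1 pp5:1

yes yes no yes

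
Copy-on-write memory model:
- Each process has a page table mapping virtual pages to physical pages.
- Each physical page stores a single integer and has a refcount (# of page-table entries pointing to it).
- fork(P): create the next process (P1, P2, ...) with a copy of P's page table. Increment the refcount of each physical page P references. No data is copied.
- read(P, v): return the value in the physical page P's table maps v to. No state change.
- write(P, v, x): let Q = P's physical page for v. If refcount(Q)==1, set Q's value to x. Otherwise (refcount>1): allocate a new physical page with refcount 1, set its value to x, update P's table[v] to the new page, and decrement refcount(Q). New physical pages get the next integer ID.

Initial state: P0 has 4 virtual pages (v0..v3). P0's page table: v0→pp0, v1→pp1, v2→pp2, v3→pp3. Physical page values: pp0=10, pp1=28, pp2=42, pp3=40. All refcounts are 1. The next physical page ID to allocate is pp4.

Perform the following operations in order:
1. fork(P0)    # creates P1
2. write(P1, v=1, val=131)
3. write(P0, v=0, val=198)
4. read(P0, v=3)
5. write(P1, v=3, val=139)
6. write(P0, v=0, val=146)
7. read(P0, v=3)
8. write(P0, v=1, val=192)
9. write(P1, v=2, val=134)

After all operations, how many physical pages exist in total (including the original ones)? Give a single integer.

Op 1: fork(P0) -> P1. 4 ppages; refcounts: pp0:2 pp1:2 pp2:2 pp3:2
Op 2: write(P1, v1, 131). refcount(pp1)=2>1 -> COPY to pp4. 5 ppages; refcounts: pp0:2 pp1:1 pp2:2 pp3:2 pp4:1
Op 3: write(P0, v0, 198). refcount(pp0)=2>1 -> COPY to pp5. 6 ppages; refcounts: pp0:1 pp1:1 pp2:2 pp3:2 pp4:1 pp5:1
Op 4: read(P0, v3) -> 40. No state change.
Op 5: write(P1, v3, 139). refcount(pp3)=2>1 -> COPY to pp6. 7 ppages; refcounts: pp0:1 pp1:1 pp2:2 pp3:1 pp4:1 pp5:1 pp6:1
Op 6: write(P0, v0, 146). refcount(pp5)=1 -> write in place. 7 ppages; refcounts: pp0:1 pp1:1 pp2:2 pp3:1 pp4:1 pp5:1 pp6:1
Op 7: read(P0, v3) -> 40. No state change.
Op 8: write(P0, v1, 192). refcount(pp1)=1 -> write in place. 7 ppages; refcounts: pp0:1 pp1:1 pp2:2 pp3:1 pp4:1 pp5:1 pp6:1
Op 9: write(P1, v2, 134). refcount(pp2)=2>1 -> COPY to pp7. 8 ppages; refcounts: pp0:1 pp1:1 pp2:1 pp3:1 pp4:1 pp5:1 pp6:1 pp7:1

Answer: 8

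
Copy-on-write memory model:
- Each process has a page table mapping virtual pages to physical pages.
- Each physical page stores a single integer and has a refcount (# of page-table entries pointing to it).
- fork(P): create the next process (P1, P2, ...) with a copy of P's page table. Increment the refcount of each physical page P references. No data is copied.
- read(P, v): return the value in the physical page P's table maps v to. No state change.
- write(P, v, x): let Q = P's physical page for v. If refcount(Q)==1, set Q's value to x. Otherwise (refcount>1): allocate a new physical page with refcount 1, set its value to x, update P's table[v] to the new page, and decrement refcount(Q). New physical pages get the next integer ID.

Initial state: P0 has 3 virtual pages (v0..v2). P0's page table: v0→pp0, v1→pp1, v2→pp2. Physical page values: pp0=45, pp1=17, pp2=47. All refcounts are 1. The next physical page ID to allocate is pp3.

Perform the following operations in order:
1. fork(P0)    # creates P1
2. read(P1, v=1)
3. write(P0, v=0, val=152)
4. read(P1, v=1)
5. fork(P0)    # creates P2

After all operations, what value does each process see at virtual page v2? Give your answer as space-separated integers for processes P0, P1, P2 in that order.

Op 1: fork(P0) -> P1. 3 ppages; refcounts: pp0:2 pp1:2 pp2:2
Op 2: read(P1, v1) -> 17. No state change.
Op 3: write(P0, v0, 152). refcount(pp0)=2>1 -> COPY to pp3. 4 ppages; refcounts: pp0:1 pp1:2 pp2:2 pp3:1
Op 4: read(P1, v1) -> 17. No state change.
Op 5: fork(P0) -> P2. 4 ppages; refcounts: pp0:1 pp1:3 pp2:3 pp3:2
P0: v2 -> pp2 = 47
P1: v2 -> pp2 = 47
P2: v2 -> pp2 = 47

Answer: 47 47 47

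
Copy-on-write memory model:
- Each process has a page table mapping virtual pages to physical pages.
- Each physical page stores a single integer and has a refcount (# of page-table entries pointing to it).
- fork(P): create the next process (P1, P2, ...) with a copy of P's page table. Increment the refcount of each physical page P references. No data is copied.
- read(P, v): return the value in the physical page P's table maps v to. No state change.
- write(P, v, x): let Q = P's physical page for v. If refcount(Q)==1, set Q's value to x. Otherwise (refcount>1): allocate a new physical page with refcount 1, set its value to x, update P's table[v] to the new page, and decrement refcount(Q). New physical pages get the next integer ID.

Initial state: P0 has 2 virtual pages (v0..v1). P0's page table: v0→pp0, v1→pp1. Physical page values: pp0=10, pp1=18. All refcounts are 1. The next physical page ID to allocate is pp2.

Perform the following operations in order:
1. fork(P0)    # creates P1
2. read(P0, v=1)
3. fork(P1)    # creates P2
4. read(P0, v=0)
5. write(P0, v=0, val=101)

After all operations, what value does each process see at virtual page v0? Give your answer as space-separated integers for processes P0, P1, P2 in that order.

Op 1: fork(P0) -> P1. 2 ppages; refcounts: pp0:2 pp1:2
Op 2: read(P0, v1) -> 18. No state change.
Op 3: fork(P1) -> P2. 2 ppages; refcounts: pp0:3 pp1:3
Op 4: read(P0, v0) -> 10. No state change.
Op 5: write(P0, v0, 101). refcount(pp0)=3>1 -> COPY to pp2. 3 ppages; refcounts: pp0:2 pp1:3 pp2:1
P0: v0 -> pp2 = 101
P1: v0 -> pp0 = 10
P2: v0 -> pp0 = 10

Answer: 101 10 10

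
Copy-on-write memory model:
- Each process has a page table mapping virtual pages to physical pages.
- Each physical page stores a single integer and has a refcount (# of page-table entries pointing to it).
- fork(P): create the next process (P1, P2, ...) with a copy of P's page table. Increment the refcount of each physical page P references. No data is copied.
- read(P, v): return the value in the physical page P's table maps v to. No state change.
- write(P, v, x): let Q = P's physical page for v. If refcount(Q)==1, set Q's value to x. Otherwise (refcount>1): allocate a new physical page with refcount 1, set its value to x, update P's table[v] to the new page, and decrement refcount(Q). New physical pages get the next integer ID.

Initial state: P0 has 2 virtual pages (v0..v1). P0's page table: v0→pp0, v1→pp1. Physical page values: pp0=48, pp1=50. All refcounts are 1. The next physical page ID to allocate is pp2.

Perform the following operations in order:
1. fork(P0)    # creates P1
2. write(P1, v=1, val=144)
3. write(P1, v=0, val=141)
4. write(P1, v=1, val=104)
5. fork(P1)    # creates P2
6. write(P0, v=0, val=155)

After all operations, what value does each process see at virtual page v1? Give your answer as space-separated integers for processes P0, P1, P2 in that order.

Op 1: fork(P0) -> P1. 2 ppages; refcounts: pp0:2 pp1:2
Op 2: write(P1, v1, 144). refcount(pp1)=2>1 -> COPY to pp2. 3 ppages; refcounts: pp0:2 pp1:1 pp2:1
Op 3: write(P1, v0, 141). refcount(pp0)=2>1 -> COPY to pp3. 4 ppages; refcounts: pp0:1 pp1:1 pp2:1 pp3:1
Op 4: write(P1, v1, 104). refcount(pp2)=1 -> write in place. 4 ppages; refcounts: pp0:1 pp1:1 pp2:1 pp3:1
Op 5: fork(P1) -> P2. 4 ppages; refcounts: pp0:1 pp1:1 pp2:2 pp3:2
Op 6: write(P0, v0, 155). refcount(pp0)=1 -> write in place. 4 ppages; refcounts: pp0:1 pp1:1 pp2:2 pp3:2
P0: v1 -> pp1 = 50
P1: v1 -> pp2 = 104
P2: v1 -> pp2 = 104

Answer: 50 104 104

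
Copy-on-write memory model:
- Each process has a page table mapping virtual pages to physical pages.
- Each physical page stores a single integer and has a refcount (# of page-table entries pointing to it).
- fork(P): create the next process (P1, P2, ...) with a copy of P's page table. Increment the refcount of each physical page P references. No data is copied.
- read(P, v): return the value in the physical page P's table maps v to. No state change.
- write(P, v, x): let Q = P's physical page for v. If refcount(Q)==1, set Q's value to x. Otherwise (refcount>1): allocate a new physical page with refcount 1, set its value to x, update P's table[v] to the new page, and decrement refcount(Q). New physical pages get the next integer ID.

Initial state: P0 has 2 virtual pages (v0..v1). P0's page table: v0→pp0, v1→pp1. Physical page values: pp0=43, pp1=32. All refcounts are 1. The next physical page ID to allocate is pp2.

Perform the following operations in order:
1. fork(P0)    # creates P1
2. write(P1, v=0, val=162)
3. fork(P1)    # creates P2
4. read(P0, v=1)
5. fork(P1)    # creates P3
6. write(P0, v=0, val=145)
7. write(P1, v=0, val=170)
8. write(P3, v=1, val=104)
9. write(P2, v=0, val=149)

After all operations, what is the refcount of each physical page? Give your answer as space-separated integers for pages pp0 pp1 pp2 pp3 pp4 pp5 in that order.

Op 1: fork(P0) -> P1. 2 ppages; refcounts: pp0:2 pp1:2
Op 2: write(P1, v0, 162). refcount(pp0)=2>1 -> COPY to pp2. 3 ppages; refcounts: pp0:1 pp1:2 pp2:1
Op 3: fork(P1) -> P2. 3 ppages; refcounts: pp0:1 pp1:3 pp2:2
Op 4: read(P0, v1) -> 32. No state change.
Op 5: fork(P1) -> P3. 3 ppages; refcounts: pp0:1 pp1:4 pp2:3
Op 6: write(P0, v0, 145). refcount(pp0)=1 -> write in place. 3 ppages; refcounts: pp0:1 pp1:4 pp2:3
Op 7: write(P1, v0, 170). refcount(pp2)=3>1 -> COPY to pp3. 4 ppages; refcounts: pp0:1 pp1:4 pp2:2 pp3:1
Op 8: write(P3, v1, 104). refcount(pp1)=4>1 -> COPY to pp4. 5 ppages; refcounts: pp0:1 pp1:3 pp2:2 pp3:1 pp4:1
Op 9: write(P2, v0, 149). refcount(pp2)=2>1 -> COPY to pp5. 6 ppages; refcounts: pp0:1 pp1:3 pp2:1 pp3:1 pp4:1 pp5:1

Answer: 1 3 1 1 1 1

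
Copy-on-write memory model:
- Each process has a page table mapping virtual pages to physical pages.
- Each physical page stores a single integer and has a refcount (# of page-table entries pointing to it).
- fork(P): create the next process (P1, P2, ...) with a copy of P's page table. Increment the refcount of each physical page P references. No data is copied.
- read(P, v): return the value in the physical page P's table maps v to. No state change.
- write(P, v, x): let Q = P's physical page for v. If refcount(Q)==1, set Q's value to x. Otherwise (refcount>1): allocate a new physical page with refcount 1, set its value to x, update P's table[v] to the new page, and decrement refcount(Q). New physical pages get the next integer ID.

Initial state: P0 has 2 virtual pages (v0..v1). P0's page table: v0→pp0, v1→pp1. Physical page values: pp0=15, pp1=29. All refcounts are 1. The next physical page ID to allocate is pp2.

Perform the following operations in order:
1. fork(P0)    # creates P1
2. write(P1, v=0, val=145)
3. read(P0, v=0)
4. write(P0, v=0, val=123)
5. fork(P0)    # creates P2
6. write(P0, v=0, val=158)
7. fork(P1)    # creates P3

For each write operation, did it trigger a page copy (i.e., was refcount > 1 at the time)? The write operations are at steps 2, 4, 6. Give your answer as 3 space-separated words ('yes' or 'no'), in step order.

Op 1: fork(P0) -> P1. 2 ppages; refcounts: pp0:2 pp1:2
Op 2: write(P1, v0, 145). refcount(pp0)=2>1 -> COPY to pp2. 3 ppages; refcounts: pp0:1 pp1:2 pp2:1
Op 3: read(P0, v0) -> 15. No state change.
Op 4: write(P0, v0, 123). refcount(pp0)=1 -> write in place. 3 ppages; refcounts: pp0:1 pp1:2 pp2:1
Op 5: fork(P0) -> P2. 3 ppages; refcounts: pp0:2 pp1:3 pp2:1
Op 6: write(P0, v0, 158). refcount(pp0)=2>1 -> COPY to pp3. 4 ppages; refcounts: pp0:1 pp1:3 pp2:1 pp3:1
Op 7: fork(P1) -> P3. 4 ppages; refcounts: pp0:1 pp1:4 pp2:2 pp3:1

yes no yes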